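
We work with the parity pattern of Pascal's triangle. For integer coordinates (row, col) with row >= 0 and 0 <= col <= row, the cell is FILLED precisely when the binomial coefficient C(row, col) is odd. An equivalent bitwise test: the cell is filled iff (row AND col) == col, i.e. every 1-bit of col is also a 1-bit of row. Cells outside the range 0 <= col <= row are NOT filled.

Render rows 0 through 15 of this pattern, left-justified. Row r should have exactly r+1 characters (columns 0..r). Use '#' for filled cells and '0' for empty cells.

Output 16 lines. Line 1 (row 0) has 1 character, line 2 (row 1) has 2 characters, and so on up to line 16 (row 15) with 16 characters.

Answer: #
##
#0#
####
#000#
##00##
#0#0#0#
########
#0000000#
##000000##
#0#00000#0#
####0000####
#000#000#000#
##00##00##00##
#0#0#0#0#0#0#0#
################

Derivation:
r0=0: #
r1=1: ##
r2=10: #0#
r3=11: ####
r4=100: #000#
r5=101: ##00##
r6=110: #0#0#0#
r7=111: ########
r8=1000: #0000000#
r9=1001: ##000000##
r10=1010: #0#00000#0#
r11=1011: ####0000####
r12=1100: #000#000#000#
r13=1101: ##00##00##00##
r14=1110: #0#0#0#0#0#0#0#
r15=1111: ################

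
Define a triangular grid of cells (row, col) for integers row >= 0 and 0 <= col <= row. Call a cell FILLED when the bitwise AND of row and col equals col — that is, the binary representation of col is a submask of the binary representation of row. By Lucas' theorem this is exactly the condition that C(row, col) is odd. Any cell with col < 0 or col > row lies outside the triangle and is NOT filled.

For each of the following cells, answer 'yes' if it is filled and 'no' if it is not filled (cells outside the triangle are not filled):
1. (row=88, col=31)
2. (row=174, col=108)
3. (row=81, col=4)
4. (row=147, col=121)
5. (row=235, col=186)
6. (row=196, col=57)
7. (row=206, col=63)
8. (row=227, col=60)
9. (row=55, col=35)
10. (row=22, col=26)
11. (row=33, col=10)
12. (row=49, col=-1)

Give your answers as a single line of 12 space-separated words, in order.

(88,31): row=0b1011000, col=0b11111, row AND col = 0b11000 = 24; 24 != 31 -> empty
(174,108): row=0b10101110, col=0b1101100, row AND col = 0b101100 = 44; 44 != 108 -> empty
(81,4): row=0b1010001, col=0b100, row AND col = 0b0 = 0; 0 != 4 -> empty
(147,121): row=0b10010011, col=0b1111001, row AND col = 0b10001 = 17; 17 != 121 -> empty
(235,186): row=0b11101011, col=0b10111010, row AND col = 0b10101010 = 170; 170 != 186 -> empty
(196,57): row=0b11000100, col=0b111001, row AND col = 0b0 = 0; 0 != 57 -> empty
(206,63): row=0b11001110, col=0b111111, row AND col = 0b1110 = 14; 14 != 63 -> empty
(227,60): row=0b11100011, col=0b111100, row AND col = 0b100000 = 32; 32 != 60 -> empty
(55,35): row=0b110111, col=0b100011, row AND col = 0b100011 = 35; 35 == 35 -> filled
(22,26): col outside [0, 22] -> not filled
(33,10): row=0b100001, col=0b1010, row AND col = 0b0 = 0; 0 != 10 -> empty
(49,-1): col outside [0, 49] -> not filled

Answer: no no no no no no no no yes no no no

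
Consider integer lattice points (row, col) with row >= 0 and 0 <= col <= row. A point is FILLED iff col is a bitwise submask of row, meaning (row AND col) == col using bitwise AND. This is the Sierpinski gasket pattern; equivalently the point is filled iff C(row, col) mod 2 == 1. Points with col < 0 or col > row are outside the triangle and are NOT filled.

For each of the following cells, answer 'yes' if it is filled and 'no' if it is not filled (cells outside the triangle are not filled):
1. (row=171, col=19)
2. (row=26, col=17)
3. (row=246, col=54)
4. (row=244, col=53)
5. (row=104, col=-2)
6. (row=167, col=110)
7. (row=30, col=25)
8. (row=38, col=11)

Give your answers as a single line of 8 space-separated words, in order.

(171,19): row=0b10101011, col=0b10011, row AND col = 0b11 = 3; 3 != 19 -> empty
(26,17): row=0b11010, col=0b10001, row AND col = 0b10000 = 16; 16 != 17 -> empty
(246,54): row=0b11110110, col=0b110110, row AND col = 0b110110 = 54; 54 == 54 -> filled
(244,53): row=0b11110100, col=0b110101, row AND col = 0b110100 = 52; 52 != 53 -> empty
(104,-2): col outside [0, 104] -> not filled
(167,110): row=0b10100111, col=0b1101110, row AND col = 0b100110 = 38; 38 != 110 -> empty
(30,25): row=0b11110, col=0b11001, row AND col = 0b11000 = 24; 24 != 25 -> empty
(38,11): row=0b100110, col=0b1011, row AND col = 0b10 = 2; 2 != 11 -> empty

Answer: no no yes no no no no no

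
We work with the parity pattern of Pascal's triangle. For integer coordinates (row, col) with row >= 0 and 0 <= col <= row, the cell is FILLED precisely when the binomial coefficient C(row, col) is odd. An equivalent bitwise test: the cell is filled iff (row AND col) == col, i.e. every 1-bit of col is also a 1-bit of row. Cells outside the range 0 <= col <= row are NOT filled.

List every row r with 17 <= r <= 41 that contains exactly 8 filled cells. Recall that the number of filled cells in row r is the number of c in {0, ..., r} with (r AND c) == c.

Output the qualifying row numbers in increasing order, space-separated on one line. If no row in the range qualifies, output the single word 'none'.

Answer: 19 21 22 25 26 28 35 37 38 41

Derivation:
Row r has 2^popcount(r) filled cells, so we need popcount(r) = log2(8) = 3.
Scan r = 17..41 and keep those with exactly 3 one-bits:
r=17=10001 popcount=2 -> skip
r=18=10010 popcount=2 -> skip
r=19=10011 popcount=3 -> KEEP
r=20=10100 popcount=2 -> skip
r=21=10101 popcount=3 -> KEEP
r=22=10110 popcount=3 -> KEEP
r=23=10111 popcount=4 -> skip
r=24=11000 popcount=2 -> skip
r=25=11001 popcount=3 -> KEEP
r=26=11010 popcount=3 -> KEEP
r=27=11011 popcount=4 -> skip
r=28=11100 popcount=3 -> KEEP
r=29=11101 popcount=4 -> skip
r=30=11110 popcount=4 -> skip
r=31=11111 popcount=5 -> skip
r=32=100000 popcount=1 -> skip
r=33=100001 popcount=2 -> skip
r=34=100010 popcount=2 -> skip
r=35=100011 popcount=3 -> KEEP
r=36=100100 popcount=2 -> skip
r=37=100101 popcount=3 -> KEEP
r=38=100110 popcount=3 -> KEEP
r=39=100111 popcount=4 -> skip
r=40=101000 popcount=2 -> skip
r=41=101001 popcount=3 -> KEEP
Kept rows: 19 21 22 25 26 28 35 37 38 41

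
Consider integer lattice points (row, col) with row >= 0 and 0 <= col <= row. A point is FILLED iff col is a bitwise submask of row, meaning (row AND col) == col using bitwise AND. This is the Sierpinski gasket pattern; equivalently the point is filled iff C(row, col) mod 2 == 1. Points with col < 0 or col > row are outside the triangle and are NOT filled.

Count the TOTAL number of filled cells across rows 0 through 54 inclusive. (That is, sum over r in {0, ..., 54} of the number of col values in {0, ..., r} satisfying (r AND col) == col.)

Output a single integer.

Answer: 481

Derivation:
r0=0 pc0: +1 =1
r1=1 pc1: +2 =3
r2=10 pc1: +2 =5
r3=11 pc2: +4 =9
r4=100 pc1: +2 =11
r5=101 pc2: +4 =15
r6=110 pc2: +4 =19
r7=111 pc3: +8 =27
r8=1000 pc1: +2 =29
r9=1001 pc2: +4 =33
r10=1010 pc2: +4 =37
r11=1011 pc3: +8 =45
r12=1100 pc2: +4 =49
r13=1101 pc3: +8 =57
r14=1110 pc3: +8 =65
r15=1111 pc4: +16 =81
r16=10000 pc1: +2 =83
r17=10001 pc2: +4 =87
r18=10010 pc2: +4 =91
r19=10011 pc3: +8 =99
r20=10100 pc2: +4 =103
r21=10101 pc3: +8 =111
r22=10110 pc3: +8 =119
r23=10111 pc4: +16 =135
r24=11000 pc2: +4 =139
r25=11001 pc3: +8 =147
r26=11010 pc3: +8 =155
r27=11011 pc4: +16 =171
r28=11100 pc3: +8 =179
r29=11101 pc4: +16 =195
r30=11110 pc4: +16 =211
r31=11111 pc5: +32 =243
r32=100000 pc1: +2 =245
r33=100001 pc2: +4 =249
r34=100010 pc2: +4 =253
r35=100011 pc3: +8 =261
r36=100100 pc2: +4 =265
r37=100101 pc3: +8 =273
r38=100110 pc3: +8 =281
r39=100111 pc4: +16 =297
r40=101000 pc2: +4 =301
r41=101001 pc3: +8 =309
r42=101010 pc3: +8 =317
r43=101011 pc4: +16 =333
r44=101100 pc3: +8 =341
r45=101101 pc4: +16 =357
r46=101110 pc4: +16 =373
r47=101111 pc5: +32 =405
r48=110000 pc2: +4 =409
r49=110001 pc3: +8 =417
r50=110010 pc3: +8 =425
r51=110011 pc4: +16 =441
r52=110100 pc3: +8 =449
r53=110101 pc4: +16 =465
r54=110110 pc4: +16 =481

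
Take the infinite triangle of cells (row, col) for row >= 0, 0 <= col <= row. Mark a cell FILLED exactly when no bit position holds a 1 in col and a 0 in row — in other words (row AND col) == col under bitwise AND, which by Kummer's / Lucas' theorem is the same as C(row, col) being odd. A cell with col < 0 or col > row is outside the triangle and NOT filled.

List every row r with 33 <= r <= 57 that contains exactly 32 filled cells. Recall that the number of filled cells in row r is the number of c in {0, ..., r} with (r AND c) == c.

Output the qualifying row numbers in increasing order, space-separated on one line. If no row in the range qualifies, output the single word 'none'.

Row r has 2^popcount(r) filled cells, so we need popcount(r) = log2(32) = 5.
Scan r = 33..57 and keep those with exactly 5 one-bits:
r=33=100001 popcount=2 -> skip
r=34=100010 popcount=2 -> skip
r=35=100011 popcount=3 -> skip
r=36=100100 popcount=2 -> skip
r=37=100101 popcount=3 -> skip
r=38=100110 popcount=3 -> skip
r=39=100111 popcount=4 -> skip
r=40=101000 popcount=2 -> skip
r=41=101001 popcount=3 -> skip
r=42=101010 popcount=3 -> skip
r=43=101011 popcount=4 -> skip
r=44=101100 popcount=3 -> skip
r=45=101101 popcount=4 -> skip
r=46=101110 popcount=4 -> skip
r=47=101111 popcount=5 -> KEEP
r=48=110000 popcount=2 -> skip
r=49=110001 popcount=3 -> skip
r=50=110010 popcount=3 -> skip
r=51=110011 popcount=4 -> skip
r=52=110100 popcount=3 -> skip
r=53=110101 popcount=4 -> skip
r=54=110110 popcount=4 -> skip
r=55=110111 popcount=5 -> KEEP
r=56=111000 popcount=3 -> skip
r=57=111001 popcount=4 -> skip
Kept rows: 47 55

Answer: 47 55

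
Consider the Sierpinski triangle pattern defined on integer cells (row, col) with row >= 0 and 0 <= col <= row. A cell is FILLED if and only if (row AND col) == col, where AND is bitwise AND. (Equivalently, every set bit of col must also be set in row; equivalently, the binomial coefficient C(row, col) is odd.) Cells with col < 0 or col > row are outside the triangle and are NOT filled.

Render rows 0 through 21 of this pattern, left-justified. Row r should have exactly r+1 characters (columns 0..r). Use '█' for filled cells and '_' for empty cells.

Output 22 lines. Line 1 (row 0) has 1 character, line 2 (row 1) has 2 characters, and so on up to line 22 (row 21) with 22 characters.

Answer: █
██
█_█
████
█___█
██__██
█_█_█_█
████████
█_______█
██______██
█_█_____█_█
████____████
█___█___█___█
██__██__██__██
█_█_█_█_█_█_█_█
████████████████
█_______________█
██______________██
█_█_____________█_█
████____________████
█___█___________█___█
██__██__________██__██

Derivation:
r0=0: █
r1=1: ██
r2=10: █_█
r3=11: ████
r4=100: █___█
r5=101: ██__██
r6=110: █_█_█_█
r7=111: ████████
r8=1000: █_______█
r9=1001: ██______██
r10=1010: █_█_____█_█
r11=1011: ████____████
r12=1100: █___█___█___█
r13=1101: ██__██__██__██
r14=1110: █_█_█_█_█_█_█_█
r15=1111: ████████████████
r16=10000: █_______________█
r17=10001: ██______________██
r18=10010: █_█_____________█_█
r19=10011: ████____________████
r20=10100: █___█___________█___█
r21=10101: ██__██__________██__██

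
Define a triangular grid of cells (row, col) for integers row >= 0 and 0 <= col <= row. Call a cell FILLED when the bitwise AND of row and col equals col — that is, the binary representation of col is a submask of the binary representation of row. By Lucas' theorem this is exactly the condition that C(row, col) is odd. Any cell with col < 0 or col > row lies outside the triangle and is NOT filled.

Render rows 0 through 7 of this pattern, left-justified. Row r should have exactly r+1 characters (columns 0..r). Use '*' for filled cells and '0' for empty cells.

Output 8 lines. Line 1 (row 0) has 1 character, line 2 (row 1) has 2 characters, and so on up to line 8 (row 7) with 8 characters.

Answer: *
**
*0*
****
*000*
**00**
*0*0*0*
********

Derivation:
r0=0: *
r1=1: **
r2=10: *0*
r3=11: ****
r4=100: *000*
r5=101: **00**
r6=110: *0*0*0*
r7=111: ********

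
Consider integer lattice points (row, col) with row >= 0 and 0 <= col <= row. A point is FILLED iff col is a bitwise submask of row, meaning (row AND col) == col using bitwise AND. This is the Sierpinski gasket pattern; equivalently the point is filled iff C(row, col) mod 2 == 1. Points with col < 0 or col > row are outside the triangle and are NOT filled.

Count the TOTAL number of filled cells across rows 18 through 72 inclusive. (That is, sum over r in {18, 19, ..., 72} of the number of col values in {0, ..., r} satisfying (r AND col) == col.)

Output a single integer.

r18=10010 pc2: +4 =4
r19=10011 pc3: +8 =12
r20=10100 pc2: +4 =16
r21=10101 pc3: +8 =24
r22=10110 pc3: +8 =32
r23=10111 pc4: +16 =48
r24=11000 pc2: +4 =52
r25=11001 pc3: +8 =60
r26=11010 pc3: +8 =68
r27=11011 pc4: +16 =84
r28=11100 pc3: +8 =92
r29=11101 pc4: +16 =108
r30=11110 pc4: +16 =124
r31=11111 pc5: +32 =156
r32=100000 pc1: +2 =158
r33=100001 pc2: +4 =162
r34=100010 pc2: +4 =166
r35=100011 pc3: +8 =174
r36=100100 pc2: +4 =178
r37=100101 pc3: +8 =186
r38=100110 pc3: +8 =194
r39=100111 pc4: +16 =210
r40=101000 pc2: +4 =214
r41=101001 pc3: +8 =222
r42=101010 pc3: +8 =230
r43=101011 pc4: +16 =246
r44=101100 pc3: +8 =254
r45=101101 pc4: +16 =270
r46=101110 pc4: +16 =286
r47=101111 pc5: +32 =318
r48=110000 pc2: +4 =322
r49=110001 pc3: +8 =330
r50=110010 pc3: +8 =338
r51=110011 pc4: +16 =354
r52=110100 pc3: +8 =362
r53=110101 pc4: +16 =378
r54=110110 pc4: +16 =394
r55=110111 pc5: +32 =426
r56=111000 pc3: +8 =434
r57=111001 pc4: +16 =450
r58=111010 pc4: +16 =466
r59=111011 pc5: +32 =498
r60=111100 pc4: +16 =514
r61=111101 pc5: +32 =546
r62=111110 pc5: +32 =578
r63=111111 pc6: +64 =642
r64=1000000 pc1: +2 =644
r65=1000001 pc2: +4 =648
r66=1000010 pc2: +4 =652
r67=1000011 pc3: +8 =660
r68=1000100 pc2: +4 =664
r69=1000101 pc3: +8 =672
r70=1000110 pc3: +8 =680
r71=1000111 pc4: +16 =696
r72=1001000 pc2: +4 =700

Answer: 700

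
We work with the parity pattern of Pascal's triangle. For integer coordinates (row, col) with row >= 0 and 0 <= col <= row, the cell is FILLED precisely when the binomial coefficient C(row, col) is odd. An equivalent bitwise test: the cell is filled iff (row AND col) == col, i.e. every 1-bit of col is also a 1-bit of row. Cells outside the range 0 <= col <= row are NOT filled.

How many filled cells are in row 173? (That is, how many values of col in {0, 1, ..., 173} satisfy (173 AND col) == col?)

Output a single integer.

173 in binary = 10101101
popcount(173) = number of 1-bits in 10101101 = 5
A col c satisfies (173 AND c) == c iff every set bit of c is also set in 173; each of the 5 set bits of 173 can independently be on or off in c.
count = 2^5 = 32

Answer: 32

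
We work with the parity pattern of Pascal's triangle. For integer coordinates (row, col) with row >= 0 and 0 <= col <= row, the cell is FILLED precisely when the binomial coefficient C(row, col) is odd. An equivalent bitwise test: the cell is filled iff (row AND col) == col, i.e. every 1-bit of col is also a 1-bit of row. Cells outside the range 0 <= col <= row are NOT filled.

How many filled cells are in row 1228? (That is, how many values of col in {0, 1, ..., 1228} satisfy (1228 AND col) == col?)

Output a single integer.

Answer: 32

Derivation:
1228 in binary = 10011001100
popcount(1228) = number of 1-bits in 10011001100 = 5
A col c satisfies (1228 AND c) == c iff every set bit of c is also set in 1228; each of the 5 set bits of 1228 can independently be on or off in c.
count = 2^5 = 32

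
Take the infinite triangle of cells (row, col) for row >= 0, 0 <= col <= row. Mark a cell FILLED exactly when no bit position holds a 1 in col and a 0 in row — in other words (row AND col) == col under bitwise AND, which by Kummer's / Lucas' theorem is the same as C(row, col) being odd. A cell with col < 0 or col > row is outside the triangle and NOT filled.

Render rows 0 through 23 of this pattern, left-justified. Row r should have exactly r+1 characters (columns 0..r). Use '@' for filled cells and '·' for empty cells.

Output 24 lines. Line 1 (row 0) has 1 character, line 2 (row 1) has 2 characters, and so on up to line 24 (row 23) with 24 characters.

Answer: @
@@
@·@
@@@@
@···@
@@··@@
@·@·@·@
@@@@@@@@
@·······@
@@······@@
@·@·····@·@
@@@@····@@@@
@···@···@···@
@@··@@··@@··@@
@·@·@·@·@·@·@·@
@@@@@@@@@@@@@@@@
@···············@
@@··············@@
@·@·············@·@
@@@@············@@@@
@···@···········@···@
@@··@@··········@@··@@
@·@·@·@·········@·@·@·@
@@@@@@@@········@@@@@@@@

Derivation:
r0=0: @
r1=1: @@
r2=10: @·@
r3=11: @@@@
r4=100: @···@
r5=101: @@··@@
r6=110: @·@·@·@
r7=111: @@@@@@@@
r8=1000: @·······@
r9=1001: @@······@@
r10=1010: @·@·····@·@
r11=1011: @@@@····@@@@
r12=1100: @···@···@···@
r13=1101: @@··@@··@@··@@
r14=1110: @·@·@·@·@·@·@·@
r15=1111: @@@@@@@@@@@@@@@@
r16=10000: @···············@
r17=10001: @@··············@@
r18=10010: @·@·············@·@
r19=10011: @@@@············@@@@
r20=10100: @···@···········@···@
r21=10101: @@··@@··········@@··@@
r22=10110: @·@·@·@·········@·@·@·@
r23=10111: @@@@@@@@········@@@@@@@@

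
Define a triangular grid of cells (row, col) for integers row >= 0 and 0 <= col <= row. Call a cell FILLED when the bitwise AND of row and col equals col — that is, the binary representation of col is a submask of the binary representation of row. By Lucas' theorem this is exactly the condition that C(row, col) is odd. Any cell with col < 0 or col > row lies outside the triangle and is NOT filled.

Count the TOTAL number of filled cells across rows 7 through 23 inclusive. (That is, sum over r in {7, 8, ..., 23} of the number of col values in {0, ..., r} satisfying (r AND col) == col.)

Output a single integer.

Answer: 116

Derivation:
r7=111 pc3: +8 =8
r8=1000 pc1: +2 =10
r9=1001 pc2: +4 =14
r10=1010 pc2: +4 =18
r11=1011 pc3: +8 =26
r12=1100 pc2: +4 =30
r13=1101 pc3: +8 =38
r14=1110 pc3: +8 =46
r15=1111 pc4: +16 =62
r16=10000 pc1: +2 =64
r17=10001 pc2: +4 =68
r18=10010 pc2: +4 =72
r19=10011 pc3: +8 =80
r20=10100 pc2: +4 =84
r21=10101 pc3: +8 =92
r22=10110 pc3: +8 =100
r23=10111 pc4: +16 =116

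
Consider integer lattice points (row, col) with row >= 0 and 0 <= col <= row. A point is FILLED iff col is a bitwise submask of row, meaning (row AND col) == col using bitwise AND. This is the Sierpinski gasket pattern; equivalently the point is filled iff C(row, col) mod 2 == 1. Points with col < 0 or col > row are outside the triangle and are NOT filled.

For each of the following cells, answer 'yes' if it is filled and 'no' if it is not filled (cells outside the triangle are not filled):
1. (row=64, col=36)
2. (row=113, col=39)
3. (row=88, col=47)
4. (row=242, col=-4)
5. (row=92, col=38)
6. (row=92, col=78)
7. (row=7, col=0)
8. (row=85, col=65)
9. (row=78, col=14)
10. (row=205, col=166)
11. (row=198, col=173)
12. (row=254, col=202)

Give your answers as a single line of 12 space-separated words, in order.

Answer: no no no no no no yes yes yes no no yes

Derivation:
(64,36): row=0b1000000, col=0b100100, row AND col = 0b0 = 0; 0 != 36 -> empty
(113,39): row=0b1110001, col=0b100111, row AND col = 0b100001 = 33; 33 != 39 -> empty
(88,47): row=0b1011000, col=0b101111, row AND col = 0b1000 = 8; 8 != 47 -> empty
(242,-4): col outside [0, 242] -> not filled
(92,38): row=0b1011100, col=0b100110, row AND col = 0b100 = 4; 4 != 38 -> empty
(92,78): row=0b1011100, col=0b1001110, row AND col = 0b1001100 = 76; 76 != 78 -> empty
(7,0): row=0b111, col=0b0, row AND col = 0b0 = 0; 0 == 0 -> filled
(85,65): row=0b1010101, col=0b1000001, row AND col = 0b1000001 = 65; 65 == 65 -> filled
(78,14): row=0b1001110, col=0b1110, row AND col = 0b1110 = 14; 14 == 14 -> filled
(205,166): row=0b11001101, col=0b10100110, row AND col = 0b10000100 = 132; 132 != 166 -> empty
(198,173): row=0b11000110, col=0b10101101, row AND col = 0b10000100 = 132; 132 != 173 -> empty
(254,202): row=0b11111110, col=0b11001010, row AND col = 0b11001010 = 202; 202 == 202 -> filled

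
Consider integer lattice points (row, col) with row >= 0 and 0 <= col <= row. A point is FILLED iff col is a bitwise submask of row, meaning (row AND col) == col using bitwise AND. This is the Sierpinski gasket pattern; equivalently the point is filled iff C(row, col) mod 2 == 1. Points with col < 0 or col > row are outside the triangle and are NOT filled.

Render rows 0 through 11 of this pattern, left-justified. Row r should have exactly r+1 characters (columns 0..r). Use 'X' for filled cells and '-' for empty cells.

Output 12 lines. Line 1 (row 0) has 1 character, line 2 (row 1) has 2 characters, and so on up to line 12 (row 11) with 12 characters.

r0=0: X
r1=1: XX
r2=10: X-X
r3=11: XXXX
r4=100: X---X
r5=101: XX--XX
r6=110: X-X-X-X
r7=111: XXXXXXXX
r8=1000: X-------X
r9=1001: XX------XX
r10=1010: X-X-----X-X
r11=1011: XXXX----XXXX

Answer: X
XX
X-X
XXXX
X---X
XX--XX
X-X-X-X
XXXXXXXX
X-------X
XX------XX
X-X-----X-X
XXXX----XXXX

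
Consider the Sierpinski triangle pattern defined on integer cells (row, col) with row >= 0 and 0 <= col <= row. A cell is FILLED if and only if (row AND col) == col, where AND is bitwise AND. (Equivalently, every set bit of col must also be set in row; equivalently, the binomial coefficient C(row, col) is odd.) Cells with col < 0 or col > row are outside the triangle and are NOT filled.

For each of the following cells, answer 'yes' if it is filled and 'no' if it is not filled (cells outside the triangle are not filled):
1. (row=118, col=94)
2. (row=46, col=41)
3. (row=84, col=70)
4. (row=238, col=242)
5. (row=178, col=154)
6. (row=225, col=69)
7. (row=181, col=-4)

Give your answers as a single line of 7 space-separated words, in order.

Answer: no no no no no no no

Derivation:
(118,94): row=0b1110110, col=0b1011110, row AND col = 0b1010110 = 86; 86 != 94 -> empty
(46,41): row=0b101110, col=0b101001, row AND col = 0b101000 = 40; 40 != 41 -> empty
(84,70): row=0b1010100, col=0b1000110, row AND col = 0b1000100 = 68; 68 != 70 -> empty
(238,242): col outside [0, 238] -> not filled
(178,154): row=0b10110010, col=0b10011010, row AND col = 0b10010010 = 146; 146 != 154 -> empty
(225,69): row=0b11100001, col=0b1000101, row AND col = 0b1000001 = 65; 65 != 69 -> empty
(181,-4): col outside [0, 181] -> not filled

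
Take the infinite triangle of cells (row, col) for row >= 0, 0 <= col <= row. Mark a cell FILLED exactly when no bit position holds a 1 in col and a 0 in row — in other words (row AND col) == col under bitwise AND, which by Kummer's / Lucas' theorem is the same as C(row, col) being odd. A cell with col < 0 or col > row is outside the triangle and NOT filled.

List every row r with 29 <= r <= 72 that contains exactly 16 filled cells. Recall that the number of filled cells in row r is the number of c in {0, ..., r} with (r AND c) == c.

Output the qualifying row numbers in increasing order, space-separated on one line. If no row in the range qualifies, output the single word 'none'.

Row r has 2^popcount(r) filled cells, so we need popcount(r) = log2(16) = 4.
Scan r = 29..72 and keep those with exactly 4 one-bits:
r=29=11101 popcount=4 -> KEEP
r=30=11110 popcount=4 -> KEEP
r=31=11111 popcount=5 -> skip
r=32=100000 popcount=1 -> skip
r=33=100001 popcount=2 -> skip
r=34=100010 popcount=2 -> skip
r=35=100011 popcount=3 -> skip
r=36=100100 popcount=2 -> skip
r=37=100101 popcount=3 -> skip
r=38=100110 popcount=3 -> skip
r=39=100111 popcount=4 -> KEEP
r=40=101000 popcount=2 -> skip
r=41=101001 popcount=3 -> skip
r=42=101010 popcount=3 -> skip
r=43=101011 popcount=4 -> KEEP
r=44=101100 popcount=3 -> skip
r=45=101101 popcount=4 -> KEEP
r=46=101110 popcount=4 -> KEEP
r=47=101111 popcount=5 -> skip
r=48=110000 popcount=2 -> skip
r=49=110001 popcount=3 -> skip
r=50=110010 popcount=3 -> skip
r=51=110011 popcount=4 -> KEEP
r=52=110100 popcount=3 -> skip
r=53=110101 popcount=4 -> KEEP
r=54=110110 popcount=4 -> KEEP
r=55=110111 popcount=5 -> skip
r=56=111000 popcount=3 -> skip
r=57=111001 popcount=4 -> KEEP
r=58=111010 popcount=4 -> KEEP
r=59=111011 popcount=5 -> skip
r=60=111100 popcount=4 -> KEEP
r=61=111101 popcount=5 -> skip
r=62=111110 popcount=5 -> skip
r=63=111111 popcount=6 -> skip
r=64=1000000 popcount=1 -> skip
r=65=1000001 popcount=2 -> skip
r=66=1000010 popcount=2 -> skip
r=67=1000011 popcount=3 -> skip
r=68=1000100 popcount=2 -> skip
r=69=1000101 popcount=3 -> skip
r=70=1000110 popcount=3 -> skip
r=71=1000111 popcount=4 -> KEEP
r=72=1001000 popcount=2 -> skip
Kept rows: 29 30 39 43 45 46 51 53 54 57 58 60 71

Answer: 29 30 39 43 45 46 51 53 54 57 58 60 71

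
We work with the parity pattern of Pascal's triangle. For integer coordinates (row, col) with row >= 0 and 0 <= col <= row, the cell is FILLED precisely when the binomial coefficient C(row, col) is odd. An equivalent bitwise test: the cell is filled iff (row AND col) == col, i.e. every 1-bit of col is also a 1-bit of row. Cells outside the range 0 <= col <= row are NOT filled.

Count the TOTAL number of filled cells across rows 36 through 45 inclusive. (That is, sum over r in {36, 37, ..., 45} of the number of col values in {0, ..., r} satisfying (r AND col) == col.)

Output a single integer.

r36=100100 pc2: +4 =4
r37=100101 pc3: +8 =12
r38=100110 pc3: +8 =20
r39=100111 pc4: +16 =36
r40=101000 pc2: +4 =40
r41=101001 pc3: +8 =48
r42=101010 pc3: +8 =56
r43=101011 pc4: +16 =72
r44=101100 pc3: +8 =80
r45=101101 pc4: +16 =96

Answer: 96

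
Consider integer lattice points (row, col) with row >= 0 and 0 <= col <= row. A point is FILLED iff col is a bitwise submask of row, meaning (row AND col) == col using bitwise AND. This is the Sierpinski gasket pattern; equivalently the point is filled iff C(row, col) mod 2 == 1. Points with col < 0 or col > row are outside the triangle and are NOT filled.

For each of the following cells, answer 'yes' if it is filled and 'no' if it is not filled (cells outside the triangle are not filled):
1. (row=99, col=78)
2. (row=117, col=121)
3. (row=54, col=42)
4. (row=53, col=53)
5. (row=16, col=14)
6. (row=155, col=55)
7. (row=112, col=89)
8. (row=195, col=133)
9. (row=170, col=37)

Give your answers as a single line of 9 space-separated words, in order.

(99,78): row=0b1100011, col=0b1001110, row AND col = 0b1000010 = 66; 66 != 78 -> empty
(117,121): col outside [0, 117] -> not filled
(54,42): row=0b110110, col=0b101010, row AND col = 0b100010 = 34; 34 != 42 -> empty
(53,53): row=0b110101, col=0b110101, row AND col = 0b110101 = 53; 53 == 53 -> filled
(16,14): row=0b10000, col=0b1110, row AND col = 0b0 = 0; 0 != 14 -> empty
(155,55): row=0b10011011, col=0b110111, row AND col = 0b10011 = 19; 19 != 55 -> empty
(112,89): row=0b1110000, col=0b1011001, row AND col = 0b1010000 = 80; 80 != 89 -> empty
(195,133): row=0b11000011, col=0b10000101, row AND col = 0b10000001 = 129; 129 != 133 -> empty
(170,37): row=0b10101010, col=0b100101, row AND col = 0b100000 = 32; 32 != 37 -> empty

Answer: no no no yes no no no no no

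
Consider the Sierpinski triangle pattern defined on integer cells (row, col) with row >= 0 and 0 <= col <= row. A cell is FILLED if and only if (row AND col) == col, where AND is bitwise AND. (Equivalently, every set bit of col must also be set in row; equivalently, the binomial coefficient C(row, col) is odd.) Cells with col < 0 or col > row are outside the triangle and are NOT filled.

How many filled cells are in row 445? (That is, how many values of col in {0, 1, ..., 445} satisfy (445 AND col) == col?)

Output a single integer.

Answer: 128

Derivation:
445 in binary = 110111101
popcount(445) = number of 1-bits in 110111101 = 7
A col c satisfies (445 AND c) == c iff every set bit of c is also set in 445; each of the 7 set bits of 445 can independently be on or off in c.
count = 2^7 = 128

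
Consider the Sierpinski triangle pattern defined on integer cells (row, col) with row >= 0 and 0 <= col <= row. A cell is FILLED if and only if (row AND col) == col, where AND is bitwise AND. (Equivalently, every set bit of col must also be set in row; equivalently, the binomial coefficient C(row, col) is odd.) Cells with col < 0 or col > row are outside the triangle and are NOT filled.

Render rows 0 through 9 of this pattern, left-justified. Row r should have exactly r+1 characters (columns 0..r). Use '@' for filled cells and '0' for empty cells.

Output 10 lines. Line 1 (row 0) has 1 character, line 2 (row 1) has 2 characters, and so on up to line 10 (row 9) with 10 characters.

Answer: @
@@
@0@
@@@@
@000@
@@00@@
@0@0@0@
@@@@@@@@
@0000000@
@@000000@@

Derivation:
r0=0: @
r1=1: @@
r2=10: @0@
r3=11: @@@@
r4=100: @000@
r5=101: @@00@@
r6=110: @0@0@0@
r7=111: @@@@@@@@
r8=1000: @0000000@
r9=1001: @@000000@@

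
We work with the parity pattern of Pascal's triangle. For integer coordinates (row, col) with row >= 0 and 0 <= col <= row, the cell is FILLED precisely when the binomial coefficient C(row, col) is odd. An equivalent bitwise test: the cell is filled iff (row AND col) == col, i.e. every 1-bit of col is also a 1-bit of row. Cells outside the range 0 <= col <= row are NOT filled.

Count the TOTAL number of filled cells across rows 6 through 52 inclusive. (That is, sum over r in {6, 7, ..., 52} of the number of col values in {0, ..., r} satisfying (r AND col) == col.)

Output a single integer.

r6=110 pc2: +4 =4
r7=111 pc3: +8 =12
r8=1000 pc1: +2 =14
r9=1001 pc2: +4 =18
r10=1010 pc2: +4 =22
r11=1011 pc3: +8 =30
r12=1100 pc2: +4 =34
r13=1101 pc3: +8 =42
r14=1110 pc3: +8 =50
r15=1111 pc4: +16 =66
r16=10000 pc1: +2 =68
r17=10001 pc2: +4 =72
r18=10010 pc2: +4 =76
r19=10011 pc3: +8 =84
r20=10100 pc2: +4 =88
r21=10101 pc3: +8 =96
r22=10110 pc3: +8 =104
r23=10111 pc4: +16 =120
r24=11000 pc2: +4 =124
r25=11001 pc3: +8 =132
r26=11010 pc3: +8 =140
r27=11011 pc4: +16 =156
r28=11100 pc3: +8 =164
r29=11101 pc4: +16 =180
r30=11110 pc4: +16 =196
r31=11111 pc5: +32 =228
r32=100000 pc1: +2 =230
r33=100001 pc2: +4 =234
r34=100010 pc2: +4 =238
r35=100011 pc3: +8 =246
r36=100100 pc2: +4 =250
r37=100101 pc3: +8 =258
r38=100110 pc3: +8 =266
r39=100111 pc4: +16 =282
r40=101000 pc2: +4 =286
r41=101001 pc3: +8 =294
r42=101010 pc3: +8 =302
r43=101011 pc4: +16 =318
r44=101100 pc3: +8 =326
r45=101101 pc4: +16 =342
r46=101110 pc4: +16 =358
r47=101111 pc5: +32 =390
r48=110000 pc2: +4 =394
r49=110001 pc3: +8 =402
r50=110010 pc3: +8 =410
r51=110011 pc4: +16 =426
r52=110100 pc3: +8 =434

Answer: 434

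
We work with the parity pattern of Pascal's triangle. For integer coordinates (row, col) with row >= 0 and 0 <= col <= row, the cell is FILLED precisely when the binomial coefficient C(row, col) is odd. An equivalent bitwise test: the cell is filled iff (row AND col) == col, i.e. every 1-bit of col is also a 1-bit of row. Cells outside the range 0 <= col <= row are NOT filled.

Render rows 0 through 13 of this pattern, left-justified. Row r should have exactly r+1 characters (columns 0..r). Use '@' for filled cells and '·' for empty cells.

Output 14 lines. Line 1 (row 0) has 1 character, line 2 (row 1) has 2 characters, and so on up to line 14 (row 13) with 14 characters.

r0=0: @
r1=1: @@
r2=10: @·@
r3=11: @@@@
r4=100: @···@
r5=101: @@··@@
r6=110: @·@·@·@
r7=111: @@@@@@@@
r8=1000: @·······@
r9=1001: @@······@@
r10=1010: @·@·····@·@
r11=1011: @@@@····@@@@
r12=1100: @···@···@···@
r13=1101: @@··@@··@@··@@

Answer: @
@@
@·@
@@@@
@···@
@@··@@
@·@·@·@
@@@@@@@@
@·······@
@@······@@
@·@·····@·@
@@@@····@@@@
@···@···@···@
@@··@@··@@··@@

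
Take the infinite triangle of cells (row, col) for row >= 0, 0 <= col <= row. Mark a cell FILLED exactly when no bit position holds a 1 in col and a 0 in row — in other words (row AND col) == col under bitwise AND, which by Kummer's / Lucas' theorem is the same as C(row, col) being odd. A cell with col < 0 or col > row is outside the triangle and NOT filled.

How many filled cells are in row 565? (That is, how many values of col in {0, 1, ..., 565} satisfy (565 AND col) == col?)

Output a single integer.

Answer: 32

Derivation:
565 in binary = 1000110101
popcount(565) = number of 1-bits in 1000110101 = 5
A col c satisfies (565 AND c) == c iff every set bit of c is also set in 565; each of the 5 set bits of 565 can independently be on or off in c.
count = 2^5 = 32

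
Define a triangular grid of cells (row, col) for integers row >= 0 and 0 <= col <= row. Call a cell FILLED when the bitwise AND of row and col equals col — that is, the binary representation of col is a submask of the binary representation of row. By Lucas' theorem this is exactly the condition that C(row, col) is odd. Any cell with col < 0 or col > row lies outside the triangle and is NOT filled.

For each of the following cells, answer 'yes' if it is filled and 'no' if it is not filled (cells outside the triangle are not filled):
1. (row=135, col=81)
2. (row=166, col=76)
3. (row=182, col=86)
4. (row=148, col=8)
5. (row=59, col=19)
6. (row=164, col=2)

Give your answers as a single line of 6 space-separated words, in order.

(135,81): row=0b10000111, col=0b1010001, row AND col = 0b1 = 1; 1 != 81 -> empty
(166,76): row=0b10100110, col=0b1001100, row AND col = 0b100 = 4; 4 != 76 -> empty
(182,86): row=0b10110110, col=0b1010110, row AND col = 0b10110 = 22; 22 != 86 -> empty
(148,8): row=0b10010100, col=0b1000, row AND col = 0b0 = 0; 0 != 8 -> empty
(59,19): row=0b111011, col=0b10011, row AND col = 0b10011 = 19; 19 == 19 -> filled
(164,2): row=0b10100100, col=0b10, row AND col = 0b0 = 0; 0 != 2 -> empty

Answer: no no no no yes no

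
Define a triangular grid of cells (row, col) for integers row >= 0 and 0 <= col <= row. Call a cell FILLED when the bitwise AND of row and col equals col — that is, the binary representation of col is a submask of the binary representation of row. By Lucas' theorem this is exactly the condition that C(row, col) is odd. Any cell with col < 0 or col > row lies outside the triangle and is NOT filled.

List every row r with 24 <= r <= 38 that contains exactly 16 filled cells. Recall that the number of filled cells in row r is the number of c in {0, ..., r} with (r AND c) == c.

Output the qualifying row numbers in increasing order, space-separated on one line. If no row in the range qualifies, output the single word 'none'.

Answer: 27 29 30

Derivation:
Row r has 2^popcount(r) filled cells, so we need popcount(r) = log2(16) = 4.
Scan r = 24..38 and keep those with exactly 4 one-bits:
r=24=11000 popcount=2 -> skip
r=25=11001 popcount=3 -> skip
r=26=11010 popcount=3 -> skip
r=27=11011 popcount=4 -> KEEP
r=28=11100 popcount=3 -> skip
r=29=11101 popcount=4 -> KEEP
r=30=11110 popcount=4 -> KEEP
r=31=11111 popcount=5 -> skip
r=32=100000 popcount=1 -> skip
r=33=100001 popcount=2 -> skip
r=34=100010 popcount=2 -> skip
r=35=100011 popcount=3 -> skip
r=36=100100 popcount=2 -> skip
r=37=100101 popcount=3 -> skip
r=38=100110 popcount=3 -> skip
Kept rows: 27 29 30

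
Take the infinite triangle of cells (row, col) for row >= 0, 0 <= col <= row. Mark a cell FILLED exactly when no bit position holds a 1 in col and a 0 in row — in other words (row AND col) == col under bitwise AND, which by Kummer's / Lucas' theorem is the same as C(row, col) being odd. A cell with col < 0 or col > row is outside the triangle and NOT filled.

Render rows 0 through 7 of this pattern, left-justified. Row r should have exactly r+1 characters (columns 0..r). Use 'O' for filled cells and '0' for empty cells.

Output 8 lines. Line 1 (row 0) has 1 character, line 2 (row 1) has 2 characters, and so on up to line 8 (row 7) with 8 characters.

Answer: O
OO
O0O
OOOO
O000O
OO00OO
O0O0O0O
OOOOOOOO

Derivation:
r0=0: O
r1=1: OO
r2=10: O0O
r3=11: OOOO
r4=100: O000O
r5=101: OO00OO
r6=110: O0O0O0O
r7=111: OOOOOOOO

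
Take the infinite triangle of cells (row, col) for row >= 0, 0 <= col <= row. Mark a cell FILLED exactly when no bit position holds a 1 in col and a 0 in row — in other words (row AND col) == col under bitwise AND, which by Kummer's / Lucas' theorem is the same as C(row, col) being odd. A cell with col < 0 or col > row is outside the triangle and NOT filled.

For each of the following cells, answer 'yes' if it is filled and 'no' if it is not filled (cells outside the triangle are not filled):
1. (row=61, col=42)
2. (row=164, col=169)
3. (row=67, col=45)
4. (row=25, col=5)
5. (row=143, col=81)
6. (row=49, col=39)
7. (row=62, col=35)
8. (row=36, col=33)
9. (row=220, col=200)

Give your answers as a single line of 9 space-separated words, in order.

Answer: no no no no no no no no yes

Derivation:
(61,42): row=0b111101, col=0b101010, row AND col = 0b101000 = 40; 40 != 42 -> empty
(164,169): col outside [0, 164] -> not filled
(67,45): row=0b1000011, col=0b101101, row AND col = 0b1 = 1; 1 != 45 -> empty
(25,5): row=0b11001, col=0b101, row AND col = 0b1 = 1; 1 != 5 -> empty
(143,81): row=0b10001111, col=0b1010001, row AND col = 0b1 = 1; 1 != 81 -> empty
(49,39): row=0b110001, col=0b100111, row AND col = 0b100001 = 33; 33 != 39 -> empty
(62,35): row=0b111110, col=0b100011, row AND col = 0b100010 = 34; 34 != 35 -> empty
(36,33): row=0b100100, col=0b100001, row AND col = 0b100000 = 32; 32 != 33 -> empty
(220,200): row=0b11011100, col=0b11001000, row AND col = 0b11001000 = 200; 200 == 200 -> filled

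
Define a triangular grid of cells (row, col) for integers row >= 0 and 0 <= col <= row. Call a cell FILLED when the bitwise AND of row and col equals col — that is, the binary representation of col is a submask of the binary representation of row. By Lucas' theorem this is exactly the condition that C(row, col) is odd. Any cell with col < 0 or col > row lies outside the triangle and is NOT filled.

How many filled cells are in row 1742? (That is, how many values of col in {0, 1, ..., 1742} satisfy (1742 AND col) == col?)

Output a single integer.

1742 in binary = 11011001110
popcount(1742) = number of 1-bits in 11011001110 = 7
A col c satisfies (1742 AND c) == c iff every set bit of c is also set in 1742; each of the 7 set bits of 1742 can independently be on or off in c.
count = 2^7 = 128

Answer: 128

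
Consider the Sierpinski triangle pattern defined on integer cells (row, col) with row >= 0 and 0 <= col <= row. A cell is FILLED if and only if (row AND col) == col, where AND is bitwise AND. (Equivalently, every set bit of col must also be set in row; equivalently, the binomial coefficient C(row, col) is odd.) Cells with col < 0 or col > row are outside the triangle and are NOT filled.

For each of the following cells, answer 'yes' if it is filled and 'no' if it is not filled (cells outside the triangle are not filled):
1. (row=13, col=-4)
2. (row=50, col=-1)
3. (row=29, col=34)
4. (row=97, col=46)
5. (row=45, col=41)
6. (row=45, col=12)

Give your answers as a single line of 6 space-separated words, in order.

(13,-4): col outside [0, 13] -> not filled
(50,-1): col outside [0, 50] -> not filled
(29,34): col outside [0, 29] -> not filled
(97,46): row=0b1100001, col=0b101110, row AND col = 0b100000 = 32; 32 != 46 -> empty
(45,41): row=0b101101, col=0b101001, row AND col = 0b101001 = 41; 41 == 41 -> filled
(45,12): row=0b101101, col=0b1100, row AND col = 0b1100 = 12; 12 == 12 -> filled

Answer: no no no no yes yes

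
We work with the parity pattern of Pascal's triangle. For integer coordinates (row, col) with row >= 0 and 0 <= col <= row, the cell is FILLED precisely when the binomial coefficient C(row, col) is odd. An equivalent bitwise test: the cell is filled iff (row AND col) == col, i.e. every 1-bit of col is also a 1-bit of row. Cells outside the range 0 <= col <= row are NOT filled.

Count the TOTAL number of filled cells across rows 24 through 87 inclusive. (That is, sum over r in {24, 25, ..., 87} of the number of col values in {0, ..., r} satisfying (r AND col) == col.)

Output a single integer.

r24=11000 pc2: +4 =4
r25=11001 pc3: +8 =12
r26=11010 pc3: +8 =20
r27=11011 pc4: +16 =36
r28=11100 pc3: +8 =44
r29=11101 pc4: +16 =60
r30=11110 pc4: +16 =76
r31=11111 pc5: +32 =108
r32=100000 pc1: +2 =110
r33=100001 pc2: +4 =114
r34=100010 pc2: +4 =118
r35=100011 pc3: +8 =126
r36=100100 pc2: +4 =130
r37=100101 pc3: +8 =138
r38=100110 pc3: +8 =146
r39=100111 pc4: +16 =162
r40=101000 pc2: +4 =166
r41=101001 pc3: +8 =174
r42=101010 pc3: +8 =182
r43=101011 pc4: +16 =198
r44=101100 pc3: +8 =206
r45=101101 pc4: +16 =222
r46=101110 pc4: +16 =238
r47=101111 pc5: +32 =270
r48=110000 pc2: +4 =274
r49=110001 pc3: +8 =282
r50=110010 pc3: +8 =290
r51=110011 pc4: +16 =306
r52=110100 pc3: +8 =314
r53=110101 pc4: +16 =330
r54=110110 pc4: +16 =346
r55=110111 pc5: +32 =378
r56=111000 pc3: +8 =386
r57=111001 pc4: +16 =402
r58=111010 pc4: +16 =418
r59=111011 pc5: +32 =450
r60=111100 pc4: +16 =466
r61=111101 pc5: +32 =498
r62=111110 pc5: +32 =530
r63=111111 pc6: +64 =594
r64=1000000 pc1: +2 =596
r65=1000001 pc2: +4 =600
r66=1000010 pc2: +4 =604
r67=1000011 pc3: +8 =612
r68=1000100 pc2: +4 =616
r69=1000101 pc3: +8 =624
r70=1000110 pc3: +8 =632
r71=1000111 pc4: +16 =648
r72=1001000 pc2: +4 =652
r73=1001001 pc3: +8 =660
r74=1001010 pc3: +8 =668
r75=1001011 pc4: +16 =684
r76=1001100 pc3: +8 =692
r77=1001101 pc4: +16 =708
r78=1001110 pc4: +16 =724
r79=1001111 pc5: +32 =756
r80=1010000 pc2: +4 =760
r81=1010001 pc3: +8 =768
r82=1010010 pc3: +8 =776
r83=1010011 pc4: +16 =792
r84=1010100 pc3: +8 =800
r85=1010101 pc4: +16 =816
r86=1010110 pc4: +16 =832
r87=1010111 pc5: +32 =864

Answer: 864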